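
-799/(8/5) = -3995/8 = -499.38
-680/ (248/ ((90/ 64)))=-3825/ 992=-3.86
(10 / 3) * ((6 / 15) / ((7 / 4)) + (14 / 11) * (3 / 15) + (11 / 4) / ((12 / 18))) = 4731 / 308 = 15.36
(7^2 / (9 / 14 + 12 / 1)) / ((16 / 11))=3773 / 1416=2.66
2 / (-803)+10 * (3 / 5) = 4816 / 803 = 6.00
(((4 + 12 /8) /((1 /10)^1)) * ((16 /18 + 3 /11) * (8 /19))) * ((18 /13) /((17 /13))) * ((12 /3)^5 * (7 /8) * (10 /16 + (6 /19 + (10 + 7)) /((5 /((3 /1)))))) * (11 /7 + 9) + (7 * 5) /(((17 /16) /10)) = 18238747360 /6137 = 2971932.11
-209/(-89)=2.35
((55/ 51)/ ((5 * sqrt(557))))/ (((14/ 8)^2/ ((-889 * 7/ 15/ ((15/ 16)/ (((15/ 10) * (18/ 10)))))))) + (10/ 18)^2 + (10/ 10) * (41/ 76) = 5221/ 6156 - 178816 * sqrt(557)/ 1183625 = -2.72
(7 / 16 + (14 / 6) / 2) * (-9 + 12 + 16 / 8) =385 / 48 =8.02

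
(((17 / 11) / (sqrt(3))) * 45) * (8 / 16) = 255 * sqrt(3) / 22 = 20.08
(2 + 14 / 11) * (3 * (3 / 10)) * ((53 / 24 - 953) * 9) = -5545017 / 220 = -25204.62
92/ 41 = 2.24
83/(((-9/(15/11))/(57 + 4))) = -25315/33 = -767.12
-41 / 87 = -0.47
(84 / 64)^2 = 441 / 256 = 1.72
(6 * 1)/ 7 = 6/ 7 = 0.86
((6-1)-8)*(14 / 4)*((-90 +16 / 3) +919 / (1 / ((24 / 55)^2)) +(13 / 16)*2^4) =-6563599 / 6050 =-1084.89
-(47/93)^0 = -1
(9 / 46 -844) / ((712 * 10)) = -7763 / 65504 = -0.12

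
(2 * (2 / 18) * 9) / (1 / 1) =2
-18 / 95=-0.19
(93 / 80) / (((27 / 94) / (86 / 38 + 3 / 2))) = 208351 / 13680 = 15.23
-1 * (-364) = 364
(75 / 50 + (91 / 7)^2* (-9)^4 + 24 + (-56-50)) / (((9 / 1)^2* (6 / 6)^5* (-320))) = -2217457 / 51840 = -42.78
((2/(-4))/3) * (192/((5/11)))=-352/5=-70.40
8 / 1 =8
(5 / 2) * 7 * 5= 175 / 2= 87.50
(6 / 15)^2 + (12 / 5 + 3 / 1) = 139 / 25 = 5.56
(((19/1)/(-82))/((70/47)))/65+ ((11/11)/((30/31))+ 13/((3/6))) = 30255731/1119300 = 27.03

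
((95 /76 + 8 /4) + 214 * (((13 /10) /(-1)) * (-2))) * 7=78351 /20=3917.55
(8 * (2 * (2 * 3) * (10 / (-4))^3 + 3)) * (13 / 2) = -9594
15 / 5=3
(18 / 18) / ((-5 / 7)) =-7 / 5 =-1.40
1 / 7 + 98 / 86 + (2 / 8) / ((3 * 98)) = 64891 / 50568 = 1.28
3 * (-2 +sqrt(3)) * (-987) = 5922 - 2961 * sqrt(3) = 793.40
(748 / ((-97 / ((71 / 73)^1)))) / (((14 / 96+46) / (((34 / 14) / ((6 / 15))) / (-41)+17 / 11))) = -1022338656 / 4501427105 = -0.23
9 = 9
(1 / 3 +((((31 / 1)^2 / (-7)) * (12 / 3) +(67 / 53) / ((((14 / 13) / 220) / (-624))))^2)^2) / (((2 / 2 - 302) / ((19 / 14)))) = -738186886991396563041405743412931 / 239503257385602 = -3082158025946637810.94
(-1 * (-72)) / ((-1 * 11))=-72 / 11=-6.55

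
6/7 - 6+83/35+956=33363/35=953.23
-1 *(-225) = 225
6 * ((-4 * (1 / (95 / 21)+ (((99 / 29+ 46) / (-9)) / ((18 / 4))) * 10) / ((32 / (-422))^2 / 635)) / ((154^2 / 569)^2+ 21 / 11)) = 53832566075192138047 / 2948613876760608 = 18256.91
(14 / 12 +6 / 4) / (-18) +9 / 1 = 239 / 27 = 8.85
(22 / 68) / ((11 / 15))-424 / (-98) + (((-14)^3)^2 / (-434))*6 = -5375842471 / 51646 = -104090.20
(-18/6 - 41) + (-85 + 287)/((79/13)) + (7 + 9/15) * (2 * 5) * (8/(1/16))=767662/79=9717.24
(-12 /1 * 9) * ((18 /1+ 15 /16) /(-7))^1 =8181 /28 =292.18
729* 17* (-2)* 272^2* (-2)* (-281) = -1030577292288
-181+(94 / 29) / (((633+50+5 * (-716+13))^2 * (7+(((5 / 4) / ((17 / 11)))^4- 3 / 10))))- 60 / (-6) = -118389249132237061 / 692334790476561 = -171.00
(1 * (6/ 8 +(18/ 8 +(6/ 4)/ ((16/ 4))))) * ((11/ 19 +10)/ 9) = 603/ 152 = 3.97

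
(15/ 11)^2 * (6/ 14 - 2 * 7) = -21375/ 847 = -25.24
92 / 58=46 / 29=1.59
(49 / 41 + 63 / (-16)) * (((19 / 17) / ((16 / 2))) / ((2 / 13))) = -444353 / 178432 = -2.49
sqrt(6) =2.45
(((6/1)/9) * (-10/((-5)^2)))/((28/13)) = -13/105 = -0.12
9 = 9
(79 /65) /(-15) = -0.08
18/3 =6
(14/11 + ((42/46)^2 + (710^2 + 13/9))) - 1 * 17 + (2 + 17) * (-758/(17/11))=440495066239/890307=494767.61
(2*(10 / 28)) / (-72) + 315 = 158755 / 504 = 314.99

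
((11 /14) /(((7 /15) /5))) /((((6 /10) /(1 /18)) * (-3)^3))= -0.03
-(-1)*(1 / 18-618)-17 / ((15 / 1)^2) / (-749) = -69426047 / 112350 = -617.94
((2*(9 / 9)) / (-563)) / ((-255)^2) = -2 / 36609075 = -0.00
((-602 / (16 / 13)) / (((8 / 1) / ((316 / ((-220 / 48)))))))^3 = 797580599795047341 / 10648000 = 74904263692.25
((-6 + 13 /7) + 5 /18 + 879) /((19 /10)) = 551335 /1197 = 460.60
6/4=1.50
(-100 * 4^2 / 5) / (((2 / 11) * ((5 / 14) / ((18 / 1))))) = -88704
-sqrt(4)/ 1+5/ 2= 1/ 2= 0.50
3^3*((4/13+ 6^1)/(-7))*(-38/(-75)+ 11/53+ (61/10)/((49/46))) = -156.70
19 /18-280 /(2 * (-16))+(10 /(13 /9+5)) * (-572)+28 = -887171 /1044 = -849.78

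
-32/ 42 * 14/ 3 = -32/ 9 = -3.56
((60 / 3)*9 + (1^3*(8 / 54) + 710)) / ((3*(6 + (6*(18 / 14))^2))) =588833 / 130005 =4.53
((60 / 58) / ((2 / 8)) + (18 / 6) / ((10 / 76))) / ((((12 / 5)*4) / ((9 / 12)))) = 2.10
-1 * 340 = -340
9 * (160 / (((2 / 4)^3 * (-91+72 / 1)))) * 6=-69120 / 19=-3637.89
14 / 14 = 1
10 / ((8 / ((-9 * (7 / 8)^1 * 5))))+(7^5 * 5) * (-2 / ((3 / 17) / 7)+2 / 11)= -6651546.79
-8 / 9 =-0.89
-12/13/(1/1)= -12/13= -0.92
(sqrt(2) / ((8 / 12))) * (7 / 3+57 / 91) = 404 * sqrt(2) / 91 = 6.28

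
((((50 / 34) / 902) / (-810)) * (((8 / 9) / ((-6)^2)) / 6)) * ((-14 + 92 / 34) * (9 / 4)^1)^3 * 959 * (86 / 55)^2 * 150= 217889710080 / 4557824491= 47.81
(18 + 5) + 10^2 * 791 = 79123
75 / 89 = 0.84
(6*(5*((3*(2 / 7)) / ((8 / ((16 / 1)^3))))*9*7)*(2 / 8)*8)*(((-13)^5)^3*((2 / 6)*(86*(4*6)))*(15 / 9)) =-97364904819686389968076800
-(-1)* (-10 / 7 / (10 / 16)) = -16 / 7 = -2.29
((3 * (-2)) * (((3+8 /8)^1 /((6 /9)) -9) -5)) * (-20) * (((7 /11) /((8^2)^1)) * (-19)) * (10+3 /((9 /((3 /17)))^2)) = 5766215 /3179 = 1813.85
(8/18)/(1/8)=32/9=3.56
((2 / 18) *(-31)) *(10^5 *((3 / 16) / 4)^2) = -756.84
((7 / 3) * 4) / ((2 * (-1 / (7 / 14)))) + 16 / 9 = -5 / 9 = -0.56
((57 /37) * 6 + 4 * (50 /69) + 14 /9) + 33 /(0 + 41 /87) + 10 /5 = 26918255 /314019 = 85.72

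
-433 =-433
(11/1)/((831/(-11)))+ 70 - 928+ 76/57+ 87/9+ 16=-690682/831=-831.15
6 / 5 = 1.20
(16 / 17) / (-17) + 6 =1718 / 289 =5.94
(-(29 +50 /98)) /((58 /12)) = -8676 /1421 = -6.11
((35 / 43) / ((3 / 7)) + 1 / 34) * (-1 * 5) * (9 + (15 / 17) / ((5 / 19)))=-1480325 / 12427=-119.12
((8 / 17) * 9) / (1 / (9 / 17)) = 648 / 289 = 2.24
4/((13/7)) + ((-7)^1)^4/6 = 31381/78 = 402.32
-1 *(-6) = 6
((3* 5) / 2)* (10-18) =-60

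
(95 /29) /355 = 19 /2059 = 0.01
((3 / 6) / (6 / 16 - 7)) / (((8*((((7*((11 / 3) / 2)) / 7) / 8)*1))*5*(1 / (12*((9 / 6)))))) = -432 / 2915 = -0.15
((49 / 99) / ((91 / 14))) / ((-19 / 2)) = -0.01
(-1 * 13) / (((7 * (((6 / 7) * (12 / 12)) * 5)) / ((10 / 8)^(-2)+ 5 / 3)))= -2249 / 2250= -1.00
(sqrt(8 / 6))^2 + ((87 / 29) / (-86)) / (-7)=2417 / 1806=1.34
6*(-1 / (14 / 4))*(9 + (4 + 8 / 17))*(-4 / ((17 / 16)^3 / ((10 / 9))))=150077440 / 1753941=85.57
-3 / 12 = -1 / 4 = -0.25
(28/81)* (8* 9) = 224/9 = 24.89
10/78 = 5/39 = 0.13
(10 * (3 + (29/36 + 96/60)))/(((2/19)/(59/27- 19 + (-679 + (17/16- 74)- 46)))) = -6506924851/15552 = -418397.95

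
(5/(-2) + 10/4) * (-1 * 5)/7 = 0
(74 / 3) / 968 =37 / 1452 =0.03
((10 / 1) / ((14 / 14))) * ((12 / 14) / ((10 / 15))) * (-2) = -180 / 7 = -25.71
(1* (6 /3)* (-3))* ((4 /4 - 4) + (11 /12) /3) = 97 /6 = 16.17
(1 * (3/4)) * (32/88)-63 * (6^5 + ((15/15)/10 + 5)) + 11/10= -26961436/55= -490207.93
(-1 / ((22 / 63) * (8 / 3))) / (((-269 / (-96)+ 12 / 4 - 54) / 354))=57348 / 7271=7.89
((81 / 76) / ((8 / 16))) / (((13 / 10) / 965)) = 390825 / 247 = 1582.29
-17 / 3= -5.67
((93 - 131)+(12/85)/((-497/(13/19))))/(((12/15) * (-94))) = 15250523/30179828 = 0.51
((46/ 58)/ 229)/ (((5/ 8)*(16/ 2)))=23/ 33205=0.00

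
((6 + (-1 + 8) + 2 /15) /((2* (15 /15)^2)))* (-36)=-236.40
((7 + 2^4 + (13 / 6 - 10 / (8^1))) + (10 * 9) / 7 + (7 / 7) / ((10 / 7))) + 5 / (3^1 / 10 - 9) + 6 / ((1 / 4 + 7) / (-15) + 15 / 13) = 292054813 / 6370140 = 45.85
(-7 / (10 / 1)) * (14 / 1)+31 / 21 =-874 / 105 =-8.32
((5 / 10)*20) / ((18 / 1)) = 5 / 9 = 0.56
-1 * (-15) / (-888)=-5 / 296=-0.02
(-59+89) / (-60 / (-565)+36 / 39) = 7345 / 252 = 29.15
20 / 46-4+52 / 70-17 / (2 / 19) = -164.32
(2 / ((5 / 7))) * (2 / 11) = 28 / 55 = 0.51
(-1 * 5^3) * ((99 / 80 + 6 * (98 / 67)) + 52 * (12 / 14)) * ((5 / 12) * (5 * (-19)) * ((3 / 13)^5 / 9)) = 218883313125 / 11144730688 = 19.64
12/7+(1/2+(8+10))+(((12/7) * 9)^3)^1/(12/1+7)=2782897/13034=213.51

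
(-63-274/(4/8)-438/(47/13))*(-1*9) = 6589.34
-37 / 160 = -0.23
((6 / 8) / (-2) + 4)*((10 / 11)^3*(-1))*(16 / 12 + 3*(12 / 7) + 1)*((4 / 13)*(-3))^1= 2276500 / 121121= 18.80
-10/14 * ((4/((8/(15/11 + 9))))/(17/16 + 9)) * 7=-4560/1771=-2.57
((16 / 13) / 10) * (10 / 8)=2 / 13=0.15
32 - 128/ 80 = 152/ 5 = 30.40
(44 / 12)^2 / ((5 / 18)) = 242 / 5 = 48.40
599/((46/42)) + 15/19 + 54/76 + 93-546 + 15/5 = 4527/46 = 98.41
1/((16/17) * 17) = 1/16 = 0.06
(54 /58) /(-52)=-27 /1508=-0.02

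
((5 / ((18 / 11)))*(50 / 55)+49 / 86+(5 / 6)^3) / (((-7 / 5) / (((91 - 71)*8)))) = -3646700 / 8127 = -448.71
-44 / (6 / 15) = -110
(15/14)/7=15/98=0.15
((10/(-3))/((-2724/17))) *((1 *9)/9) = 85/4086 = 0.02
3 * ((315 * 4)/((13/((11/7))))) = 5940/13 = 456.92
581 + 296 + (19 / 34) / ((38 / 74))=29855 / 34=878.09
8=8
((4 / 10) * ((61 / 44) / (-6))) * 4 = -61 / 165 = -0.37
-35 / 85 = -7 / 17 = -0.41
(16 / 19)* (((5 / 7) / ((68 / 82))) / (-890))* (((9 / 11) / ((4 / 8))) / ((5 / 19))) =-0.01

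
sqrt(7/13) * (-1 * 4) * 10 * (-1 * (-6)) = -240 * sqrt(91)/13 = -176.11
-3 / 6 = -1 / 2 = -0.50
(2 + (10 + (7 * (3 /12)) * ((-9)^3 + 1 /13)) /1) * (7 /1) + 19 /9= -1034654 /117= -8843.20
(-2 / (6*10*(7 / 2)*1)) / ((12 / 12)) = -1 / 105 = -0.01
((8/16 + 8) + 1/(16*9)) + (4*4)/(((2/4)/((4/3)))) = 51.17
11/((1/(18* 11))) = 2178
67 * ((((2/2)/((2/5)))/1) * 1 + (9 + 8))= 2613/2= 1306.50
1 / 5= 0.20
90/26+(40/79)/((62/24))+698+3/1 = 704.66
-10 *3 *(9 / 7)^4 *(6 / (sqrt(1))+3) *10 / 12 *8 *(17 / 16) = -25095825 / 4802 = -5226.12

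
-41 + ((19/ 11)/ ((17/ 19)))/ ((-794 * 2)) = -12175557/ 296956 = -41.00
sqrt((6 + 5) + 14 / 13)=sqrt(2041) / 13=3.48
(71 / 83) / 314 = 71 / 26062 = 0.00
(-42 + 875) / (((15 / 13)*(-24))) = -10829 / 360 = -30.08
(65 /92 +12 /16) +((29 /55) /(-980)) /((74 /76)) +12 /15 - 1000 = -11441355294 /11467225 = -997.74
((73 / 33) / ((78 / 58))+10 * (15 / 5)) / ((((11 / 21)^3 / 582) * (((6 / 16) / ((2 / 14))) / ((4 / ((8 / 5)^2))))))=14518157325 / 190333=76277.67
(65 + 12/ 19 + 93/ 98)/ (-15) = -123973/ 27930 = -4.44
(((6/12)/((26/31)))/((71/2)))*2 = 31/923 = 0.03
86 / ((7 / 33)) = 2838 / 7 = 405.43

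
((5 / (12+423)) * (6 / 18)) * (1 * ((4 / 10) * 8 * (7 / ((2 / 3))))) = 56 / 435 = 0.13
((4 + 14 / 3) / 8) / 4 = 13 / 48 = 0.27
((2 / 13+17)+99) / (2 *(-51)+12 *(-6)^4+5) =302 / 40183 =0.01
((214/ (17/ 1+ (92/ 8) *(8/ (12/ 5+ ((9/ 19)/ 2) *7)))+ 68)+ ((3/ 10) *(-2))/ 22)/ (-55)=-1.33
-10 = -10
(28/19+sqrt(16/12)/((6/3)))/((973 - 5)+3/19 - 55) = 19 * sqrt(3)/52050+14/8675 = 0.00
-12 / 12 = -1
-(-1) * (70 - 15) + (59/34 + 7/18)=8740/153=57.12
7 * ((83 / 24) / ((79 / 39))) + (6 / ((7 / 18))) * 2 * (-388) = -52913785 / 4424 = -11960.62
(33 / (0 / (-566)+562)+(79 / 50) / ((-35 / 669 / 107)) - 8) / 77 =-796488071 / 18932375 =-42.07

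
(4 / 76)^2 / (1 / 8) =8 / 361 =0.02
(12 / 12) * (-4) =-4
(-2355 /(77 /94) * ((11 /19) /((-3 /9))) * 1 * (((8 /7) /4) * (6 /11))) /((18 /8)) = 345.86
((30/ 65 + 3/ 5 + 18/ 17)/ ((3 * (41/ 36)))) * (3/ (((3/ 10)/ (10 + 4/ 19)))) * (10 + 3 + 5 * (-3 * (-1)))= 305452224/ 172159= 1774.24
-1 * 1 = -1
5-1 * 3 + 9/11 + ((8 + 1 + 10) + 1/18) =21.87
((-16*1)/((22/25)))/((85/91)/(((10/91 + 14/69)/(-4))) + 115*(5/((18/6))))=-29460/291203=-0.10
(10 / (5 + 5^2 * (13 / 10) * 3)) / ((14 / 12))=24 / 287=0.08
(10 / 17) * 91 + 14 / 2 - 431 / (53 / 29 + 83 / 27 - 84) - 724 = -692816545 / 1052878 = -658.02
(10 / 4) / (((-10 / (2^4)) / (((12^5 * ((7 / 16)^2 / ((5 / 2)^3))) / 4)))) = -381024 / 125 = -3048.19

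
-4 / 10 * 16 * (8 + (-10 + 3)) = -32 / 5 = -6.40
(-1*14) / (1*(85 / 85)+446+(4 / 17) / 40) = -2380 / 75991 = -0.03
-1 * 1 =-1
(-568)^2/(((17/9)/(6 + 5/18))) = 18228256/17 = 1072250.35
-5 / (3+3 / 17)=-85 / 54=-1.57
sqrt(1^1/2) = sqrt(2)/2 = 0.71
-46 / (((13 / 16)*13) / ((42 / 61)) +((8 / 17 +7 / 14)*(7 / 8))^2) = -71468544 / 24954989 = -2.86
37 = 37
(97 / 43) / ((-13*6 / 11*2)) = -1067 / 6708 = -0.16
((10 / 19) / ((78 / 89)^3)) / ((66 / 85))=299611825 / 297544104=1.01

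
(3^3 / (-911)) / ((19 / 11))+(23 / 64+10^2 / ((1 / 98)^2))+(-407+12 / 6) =1063459800219 / 1107776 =959995.34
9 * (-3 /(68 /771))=-20817 /68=-306.13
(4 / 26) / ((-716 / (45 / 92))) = -45 / 428168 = -0.00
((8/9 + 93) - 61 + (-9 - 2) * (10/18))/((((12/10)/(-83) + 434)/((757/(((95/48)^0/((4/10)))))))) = 15142271/810468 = 18.68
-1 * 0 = 0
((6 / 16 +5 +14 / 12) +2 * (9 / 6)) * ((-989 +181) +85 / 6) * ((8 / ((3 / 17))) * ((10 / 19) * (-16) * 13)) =19284053360 / 513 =37590747.29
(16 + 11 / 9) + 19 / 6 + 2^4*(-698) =-200657 / 18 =-11147.61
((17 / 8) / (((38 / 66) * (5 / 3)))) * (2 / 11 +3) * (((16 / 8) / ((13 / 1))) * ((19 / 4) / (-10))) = -0.51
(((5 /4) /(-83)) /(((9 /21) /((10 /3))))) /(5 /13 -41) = 2275 /788832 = 0.00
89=89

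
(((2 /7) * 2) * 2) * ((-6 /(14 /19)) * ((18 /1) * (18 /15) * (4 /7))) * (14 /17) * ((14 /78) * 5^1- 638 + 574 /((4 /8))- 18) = -2524518144 /54145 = -46625.14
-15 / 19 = -0.79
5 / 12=0.42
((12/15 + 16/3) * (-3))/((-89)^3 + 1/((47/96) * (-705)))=0.00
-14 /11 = -1.27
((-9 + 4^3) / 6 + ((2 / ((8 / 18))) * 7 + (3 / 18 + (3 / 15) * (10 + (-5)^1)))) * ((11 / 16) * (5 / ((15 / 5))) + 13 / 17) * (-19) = -7434871 / 4896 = -1518.56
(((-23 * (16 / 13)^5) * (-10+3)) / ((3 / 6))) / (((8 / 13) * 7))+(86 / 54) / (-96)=15626748581 / 74030112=211.09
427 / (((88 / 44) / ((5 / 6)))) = 2135 / 12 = 177.92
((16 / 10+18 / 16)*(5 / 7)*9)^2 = 962361 / 3136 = 306.88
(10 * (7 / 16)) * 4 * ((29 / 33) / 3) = 1015 / 198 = 5.13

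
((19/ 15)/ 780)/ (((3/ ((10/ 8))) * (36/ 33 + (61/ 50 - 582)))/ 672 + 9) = 4180/ 17837001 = 0.00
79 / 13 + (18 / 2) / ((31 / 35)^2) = 219244 / 12493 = 17.55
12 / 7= 1.71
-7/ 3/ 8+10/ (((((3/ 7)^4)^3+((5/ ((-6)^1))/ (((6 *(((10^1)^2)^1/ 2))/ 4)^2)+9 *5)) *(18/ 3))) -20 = -2043747569545216613/ 100902737597839176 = -20.25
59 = 59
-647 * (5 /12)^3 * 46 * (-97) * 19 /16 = 247989.76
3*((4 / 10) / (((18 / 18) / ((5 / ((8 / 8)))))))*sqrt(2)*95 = 570*sqrt(2) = 806.10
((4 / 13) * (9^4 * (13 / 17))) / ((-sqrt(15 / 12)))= -52488 * sqrt(5) / 85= -1380.79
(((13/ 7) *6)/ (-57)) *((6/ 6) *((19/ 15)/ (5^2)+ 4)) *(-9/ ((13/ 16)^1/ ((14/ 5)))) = 24.56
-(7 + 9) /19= -16 /19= -0.84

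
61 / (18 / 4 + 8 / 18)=1098 / 89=12.34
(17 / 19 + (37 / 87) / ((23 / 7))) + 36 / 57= 62950 / 38019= 1.66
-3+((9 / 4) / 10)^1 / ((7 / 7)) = -111 / 40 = -2.78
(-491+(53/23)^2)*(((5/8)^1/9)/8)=-4.22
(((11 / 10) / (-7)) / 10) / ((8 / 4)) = -11 / 1400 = -0.01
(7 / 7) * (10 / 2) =5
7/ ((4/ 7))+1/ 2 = 51/ 4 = 12.75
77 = 77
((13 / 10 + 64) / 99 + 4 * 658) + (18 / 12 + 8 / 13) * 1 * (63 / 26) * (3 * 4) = 450761327 / 167310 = 2694.17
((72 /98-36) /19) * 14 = -3456 /133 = -25.98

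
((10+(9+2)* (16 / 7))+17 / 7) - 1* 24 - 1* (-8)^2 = -353 / 7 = -50.43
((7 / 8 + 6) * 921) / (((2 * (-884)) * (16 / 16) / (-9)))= 455895 / 14144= 32.23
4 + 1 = 5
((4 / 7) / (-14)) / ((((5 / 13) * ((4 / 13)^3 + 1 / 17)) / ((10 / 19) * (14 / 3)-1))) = -80599142 / 45875025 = -1.76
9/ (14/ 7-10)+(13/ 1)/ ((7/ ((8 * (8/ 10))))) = 3013/ 280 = 10.76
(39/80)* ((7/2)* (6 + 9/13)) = 11.42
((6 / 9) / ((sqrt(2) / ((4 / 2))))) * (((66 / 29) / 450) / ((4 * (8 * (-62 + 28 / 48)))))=-sqrt(2) / 582900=-0.00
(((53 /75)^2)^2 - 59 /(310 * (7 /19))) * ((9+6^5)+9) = -1588832607643 /762890625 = -2082.65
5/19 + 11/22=29/38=0.76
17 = 17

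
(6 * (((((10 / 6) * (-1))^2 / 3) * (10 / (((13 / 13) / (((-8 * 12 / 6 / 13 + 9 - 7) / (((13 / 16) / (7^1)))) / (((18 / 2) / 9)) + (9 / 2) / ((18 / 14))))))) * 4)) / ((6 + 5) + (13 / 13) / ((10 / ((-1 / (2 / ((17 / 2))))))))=45640000 / 214461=212.81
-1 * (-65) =65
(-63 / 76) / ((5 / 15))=-189 / 76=-2.49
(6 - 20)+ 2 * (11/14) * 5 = -43/7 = -6.14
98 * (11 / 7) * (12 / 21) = 88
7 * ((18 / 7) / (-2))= -9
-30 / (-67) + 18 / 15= 552 / 335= 1.65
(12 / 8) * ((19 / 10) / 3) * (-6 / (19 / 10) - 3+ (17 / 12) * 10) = 913 / 120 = 7.61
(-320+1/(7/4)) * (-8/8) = 2236/7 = 319.43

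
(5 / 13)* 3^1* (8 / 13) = 120 / 169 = 0.71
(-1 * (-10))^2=100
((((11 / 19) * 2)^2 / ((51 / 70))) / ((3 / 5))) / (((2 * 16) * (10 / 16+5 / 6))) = 1210 / 18411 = 0.07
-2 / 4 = -1 / 2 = -0.50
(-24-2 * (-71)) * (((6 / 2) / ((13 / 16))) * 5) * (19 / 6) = 89680 / 13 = 6898.46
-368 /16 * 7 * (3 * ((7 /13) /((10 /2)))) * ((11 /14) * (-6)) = 15939 /65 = 245.22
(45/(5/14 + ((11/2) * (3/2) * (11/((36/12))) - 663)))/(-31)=1260/548917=0.00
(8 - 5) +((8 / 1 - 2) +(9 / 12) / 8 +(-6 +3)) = 195 / 32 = 6.09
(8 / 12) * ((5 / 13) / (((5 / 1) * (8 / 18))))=3 / 26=0.12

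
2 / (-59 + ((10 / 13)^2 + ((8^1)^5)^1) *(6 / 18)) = 338 / 1835993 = 0.00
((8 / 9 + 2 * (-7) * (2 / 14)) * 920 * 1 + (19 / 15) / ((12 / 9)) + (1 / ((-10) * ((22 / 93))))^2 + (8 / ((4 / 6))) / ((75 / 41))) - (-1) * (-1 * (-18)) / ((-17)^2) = -1014.47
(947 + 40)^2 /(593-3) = 974169 /590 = 1651.13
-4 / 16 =-0.25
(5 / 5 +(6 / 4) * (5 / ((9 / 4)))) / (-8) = -13 / 24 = -0.54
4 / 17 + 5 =89 / 17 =5.24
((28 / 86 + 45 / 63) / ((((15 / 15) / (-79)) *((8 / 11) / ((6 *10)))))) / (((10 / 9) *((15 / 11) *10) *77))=-2447973 / 421400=-5.81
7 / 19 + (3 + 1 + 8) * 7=1603 / 19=84.37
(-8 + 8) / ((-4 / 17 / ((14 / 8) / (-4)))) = 0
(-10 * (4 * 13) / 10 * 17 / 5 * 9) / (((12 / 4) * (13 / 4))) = -816 / 5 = -163.20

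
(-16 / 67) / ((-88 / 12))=24 / 737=0.03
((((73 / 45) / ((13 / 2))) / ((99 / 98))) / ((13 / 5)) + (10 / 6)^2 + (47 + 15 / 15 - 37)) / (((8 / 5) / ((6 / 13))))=2611190 / 652509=4.00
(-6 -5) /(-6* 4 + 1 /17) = 0.46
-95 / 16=-5.94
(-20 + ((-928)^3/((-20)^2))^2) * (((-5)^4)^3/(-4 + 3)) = -974558529121517187500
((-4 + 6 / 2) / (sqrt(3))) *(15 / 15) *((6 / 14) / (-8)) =sqrt(3) / 56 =0.03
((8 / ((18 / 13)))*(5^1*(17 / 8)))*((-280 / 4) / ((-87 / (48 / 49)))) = 88400 / 1827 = 48.39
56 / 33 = 1.70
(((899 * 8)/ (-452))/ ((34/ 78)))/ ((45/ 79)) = -1846546/ 28815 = -64.08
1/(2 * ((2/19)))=19/4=4.75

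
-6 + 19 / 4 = -5 / 4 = -1.25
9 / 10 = 0.90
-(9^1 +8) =-17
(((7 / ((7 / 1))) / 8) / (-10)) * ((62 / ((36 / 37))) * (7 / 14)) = -1147 / 2880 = -0.40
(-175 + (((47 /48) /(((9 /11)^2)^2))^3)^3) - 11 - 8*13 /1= 845.31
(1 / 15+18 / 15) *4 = 76 / 15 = 5.07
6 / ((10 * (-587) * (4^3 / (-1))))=3 / 187840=0.00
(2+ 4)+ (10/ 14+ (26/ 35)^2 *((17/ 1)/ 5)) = 52617/ 6125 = 8.59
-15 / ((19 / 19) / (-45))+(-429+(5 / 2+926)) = 2349 / 2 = 1174.50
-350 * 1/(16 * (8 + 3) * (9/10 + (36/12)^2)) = -875/4356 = -0.20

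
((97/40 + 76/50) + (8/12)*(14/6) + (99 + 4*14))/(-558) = -288901/1004400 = -0.29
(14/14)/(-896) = -1/896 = -0.00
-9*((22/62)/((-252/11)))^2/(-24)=14641/162739584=0.00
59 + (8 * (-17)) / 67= 3817 / 67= 56.97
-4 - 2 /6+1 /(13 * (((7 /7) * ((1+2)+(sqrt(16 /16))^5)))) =-673 /156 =-4.31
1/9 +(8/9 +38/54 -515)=-13859/27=-513.30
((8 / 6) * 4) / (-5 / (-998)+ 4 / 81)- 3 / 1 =417945 / 4397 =95.05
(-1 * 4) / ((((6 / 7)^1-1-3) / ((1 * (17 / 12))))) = 1.80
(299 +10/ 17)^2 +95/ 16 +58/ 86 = 17847105173/ 198832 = 89759.72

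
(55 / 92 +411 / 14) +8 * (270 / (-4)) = -328469 / 644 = -510.05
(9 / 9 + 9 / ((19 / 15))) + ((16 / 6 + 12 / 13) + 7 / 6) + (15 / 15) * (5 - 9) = 8.86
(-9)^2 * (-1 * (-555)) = 44955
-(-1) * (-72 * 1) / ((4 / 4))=-72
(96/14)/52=12/91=0.13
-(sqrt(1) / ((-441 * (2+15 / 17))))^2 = -289 / 466948881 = -0.00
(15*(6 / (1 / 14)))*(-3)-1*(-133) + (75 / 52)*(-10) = -95197 / 26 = -3661.42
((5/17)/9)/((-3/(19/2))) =-95/918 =-0.10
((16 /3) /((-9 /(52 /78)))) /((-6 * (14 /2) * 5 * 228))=4 /484785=0.00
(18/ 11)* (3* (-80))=-392.73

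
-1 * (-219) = 219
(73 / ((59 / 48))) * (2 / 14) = 8.48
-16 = -16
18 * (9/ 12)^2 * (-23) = -1863/ 8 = -232.88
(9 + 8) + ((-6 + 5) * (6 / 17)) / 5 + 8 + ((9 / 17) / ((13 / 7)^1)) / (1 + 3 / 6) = 27757 / 1105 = 25.12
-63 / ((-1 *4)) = 63 / 4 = 15.75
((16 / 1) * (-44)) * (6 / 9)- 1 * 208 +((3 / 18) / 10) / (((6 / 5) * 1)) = -48767 / 72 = -677.32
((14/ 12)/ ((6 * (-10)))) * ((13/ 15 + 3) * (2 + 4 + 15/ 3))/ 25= -2233/ 67500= -0.03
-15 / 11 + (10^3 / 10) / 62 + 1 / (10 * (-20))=16659 / 68200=0.24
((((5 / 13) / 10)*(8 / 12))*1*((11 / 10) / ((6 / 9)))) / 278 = 11 / 72280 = 0.00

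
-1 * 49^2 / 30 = -2401 / 30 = -80.03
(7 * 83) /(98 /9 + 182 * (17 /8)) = 2988 /2045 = 1.46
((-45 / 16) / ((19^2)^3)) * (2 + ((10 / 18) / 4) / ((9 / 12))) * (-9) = 885 / 752734096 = 0.00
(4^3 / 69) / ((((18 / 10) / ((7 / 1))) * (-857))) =-2240 / 532197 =-0.00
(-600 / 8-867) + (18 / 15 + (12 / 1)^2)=-3984 / 5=-796.80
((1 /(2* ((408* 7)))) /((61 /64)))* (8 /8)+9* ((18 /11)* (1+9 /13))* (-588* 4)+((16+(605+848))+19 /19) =-57149.08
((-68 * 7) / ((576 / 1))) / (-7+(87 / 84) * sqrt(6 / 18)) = 24157 * sqrt(3) / 4118652+40817 / 343221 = 0.13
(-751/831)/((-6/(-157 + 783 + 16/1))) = 80357/831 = 96.70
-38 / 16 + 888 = 885.62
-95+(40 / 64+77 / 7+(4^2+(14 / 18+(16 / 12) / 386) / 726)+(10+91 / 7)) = -44.37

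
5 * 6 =30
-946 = -946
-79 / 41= -1.93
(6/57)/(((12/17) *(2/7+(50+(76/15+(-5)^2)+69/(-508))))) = 151130/81296269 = 0.00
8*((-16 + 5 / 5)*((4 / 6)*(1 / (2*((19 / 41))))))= -1640 / 19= -86.32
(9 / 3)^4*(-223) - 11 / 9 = -18064.22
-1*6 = -6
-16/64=-1/4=-0.25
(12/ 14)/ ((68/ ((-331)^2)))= 328683/ 238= 1381.02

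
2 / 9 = 0.22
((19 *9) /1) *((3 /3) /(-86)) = -171 /86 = -1.99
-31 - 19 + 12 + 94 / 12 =-181 / 6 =-30.17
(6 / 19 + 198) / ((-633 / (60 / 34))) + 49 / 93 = -164743 / 6338229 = -0.03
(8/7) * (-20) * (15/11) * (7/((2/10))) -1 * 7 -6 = -12143/11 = -1103.91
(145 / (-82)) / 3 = -145 / 246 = -0.59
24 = 24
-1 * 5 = -5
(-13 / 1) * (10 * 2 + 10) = -390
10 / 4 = 5 / 2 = 2.50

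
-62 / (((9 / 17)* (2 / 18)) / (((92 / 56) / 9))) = -12121 / 63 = -192.40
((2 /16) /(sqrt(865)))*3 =3*sqrt(865) /6920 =0.01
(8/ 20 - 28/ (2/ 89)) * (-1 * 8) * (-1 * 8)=-398592/ 5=-79718.40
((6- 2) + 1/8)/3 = 11/8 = 1.38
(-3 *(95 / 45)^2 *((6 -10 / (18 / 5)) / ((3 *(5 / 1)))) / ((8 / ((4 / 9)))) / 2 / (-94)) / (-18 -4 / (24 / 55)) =-10469 / 335092140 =-0.00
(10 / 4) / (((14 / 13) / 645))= 41925 / 28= 1497.32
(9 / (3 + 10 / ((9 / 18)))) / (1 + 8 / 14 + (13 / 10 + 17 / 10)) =63 / 736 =0.09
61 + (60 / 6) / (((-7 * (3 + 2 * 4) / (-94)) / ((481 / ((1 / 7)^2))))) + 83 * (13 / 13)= 3166564 / 11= 287869.45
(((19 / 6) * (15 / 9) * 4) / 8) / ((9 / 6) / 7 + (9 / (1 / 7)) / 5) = 3325 / 16146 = 0.21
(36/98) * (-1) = -18/49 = -0.37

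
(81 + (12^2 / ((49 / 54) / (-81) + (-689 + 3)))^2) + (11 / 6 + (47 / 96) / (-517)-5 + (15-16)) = 22149466055735607 / 288117708024608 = 76.88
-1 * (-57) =57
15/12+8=37/4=9.25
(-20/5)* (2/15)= -8/15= -0.53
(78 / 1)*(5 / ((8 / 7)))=341.25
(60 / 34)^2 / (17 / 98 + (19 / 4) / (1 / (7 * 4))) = 88200 / 3771739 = 0.02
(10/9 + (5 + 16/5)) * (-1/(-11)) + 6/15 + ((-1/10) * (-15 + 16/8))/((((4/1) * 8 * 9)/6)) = 1.27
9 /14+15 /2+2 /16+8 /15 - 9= -167 /840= -0.20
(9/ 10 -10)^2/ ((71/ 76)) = 157339/ 1775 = 88.64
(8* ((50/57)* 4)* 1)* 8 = 12800/57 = 224.56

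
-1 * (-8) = 8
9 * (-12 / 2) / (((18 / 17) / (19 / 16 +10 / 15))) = -1513 / 16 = -94.56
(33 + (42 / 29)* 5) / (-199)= -1167 / 5771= -0.20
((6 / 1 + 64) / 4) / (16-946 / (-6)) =105 / 1042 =0.10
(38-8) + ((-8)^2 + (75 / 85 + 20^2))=8413 / 17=494.88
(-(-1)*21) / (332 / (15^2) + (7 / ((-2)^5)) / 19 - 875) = -2872800 / 119499719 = -0.02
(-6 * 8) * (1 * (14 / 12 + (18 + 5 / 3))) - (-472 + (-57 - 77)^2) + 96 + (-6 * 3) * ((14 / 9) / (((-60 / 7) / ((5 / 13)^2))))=-9322471 / 507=-18387.52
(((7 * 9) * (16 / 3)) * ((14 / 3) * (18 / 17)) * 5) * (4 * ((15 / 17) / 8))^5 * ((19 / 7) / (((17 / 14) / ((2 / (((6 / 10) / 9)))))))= 3817681875000 / 410338673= 9303.73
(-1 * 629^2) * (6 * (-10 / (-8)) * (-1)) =5934615 / 2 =2967307.50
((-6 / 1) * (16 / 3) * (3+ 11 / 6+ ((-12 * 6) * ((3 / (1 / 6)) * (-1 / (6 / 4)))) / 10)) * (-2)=87584 / 15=5838.93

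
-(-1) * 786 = 786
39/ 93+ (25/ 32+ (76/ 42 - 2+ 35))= 36.01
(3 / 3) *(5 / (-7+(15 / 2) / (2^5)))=-320 / 433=-0.74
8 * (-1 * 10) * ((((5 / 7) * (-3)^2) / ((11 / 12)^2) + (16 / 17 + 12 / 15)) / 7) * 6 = -64910976 / 100793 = -644.00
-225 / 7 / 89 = -0.36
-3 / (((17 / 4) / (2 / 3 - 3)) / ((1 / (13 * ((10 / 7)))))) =98 / 1105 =0.09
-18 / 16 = -9 / 8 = -1.12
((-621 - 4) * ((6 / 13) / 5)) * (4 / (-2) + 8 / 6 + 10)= -7000 / 13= -538.46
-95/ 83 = -1.14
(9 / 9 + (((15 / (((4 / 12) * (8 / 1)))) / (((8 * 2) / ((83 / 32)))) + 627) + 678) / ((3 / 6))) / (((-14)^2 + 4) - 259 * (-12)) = 5351063 / 6774784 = 0.79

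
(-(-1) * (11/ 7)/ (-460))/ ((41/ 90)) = -99/ 13202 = -0.01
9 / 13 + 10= 139 / 13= 10.69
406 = 406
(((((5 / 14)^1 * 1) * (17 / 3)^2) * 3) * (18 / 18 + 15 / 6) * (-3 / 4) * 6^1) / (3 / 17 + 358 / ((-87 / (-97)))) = -1.36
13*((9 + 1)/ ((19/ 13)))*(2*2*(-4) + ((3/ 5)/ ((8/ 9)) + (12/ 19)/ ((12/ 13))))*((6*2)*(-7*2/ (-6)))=-36463.27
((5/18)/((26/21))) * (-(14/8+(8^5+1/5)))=-4587793/624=-7352.23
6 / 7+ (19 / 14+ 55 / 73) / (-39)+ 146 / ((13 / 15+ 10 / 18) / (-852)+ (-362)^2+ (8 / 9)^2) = 5032328456066 / 6258026345389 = 0.80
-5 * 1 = -5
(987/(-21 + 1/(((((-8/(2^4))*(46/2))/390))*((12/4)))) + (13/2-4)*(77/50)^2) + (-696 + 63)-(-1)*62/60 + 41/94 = -68740730573/104763000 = -656.15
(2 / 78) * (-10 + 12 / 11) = -98 / 429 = -0.23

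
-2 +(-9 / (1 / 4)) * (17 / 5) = -622 / 5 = -124.40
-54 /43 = -1.26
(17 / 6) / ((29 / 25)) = 425 / 174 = 2.44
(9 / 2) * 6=27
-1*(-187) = 187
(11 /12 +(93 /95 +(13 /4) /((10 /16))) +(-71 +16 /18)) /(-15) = 215513 /51300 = 4.20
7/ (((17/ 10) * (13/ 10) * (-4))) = -175/ 221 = -0.79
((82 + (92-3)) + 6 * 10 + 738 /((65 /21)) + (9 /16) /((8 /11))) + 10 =3995299 /8320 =480.20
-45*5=-225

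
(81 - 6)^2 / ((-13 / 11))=-61875 / 13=-4759.62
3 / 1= 3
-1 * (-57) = 57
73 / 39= 1.87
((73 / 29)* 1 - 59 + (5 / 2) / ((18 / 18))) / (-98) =3131 / 5684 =0.55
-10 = -10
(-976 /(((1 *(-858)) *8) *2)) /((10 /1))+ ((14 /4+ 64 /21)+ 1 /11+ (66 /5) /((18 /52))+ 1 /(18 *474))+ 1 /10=44.88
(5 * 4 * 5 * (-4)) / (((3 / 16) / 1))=-6400 / 3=-2133.33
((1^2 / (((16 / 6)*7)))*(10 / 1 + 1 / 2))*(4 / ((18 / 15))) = 15 / 8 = 1.88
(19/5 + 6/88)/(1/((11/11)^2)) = 851/220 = 3.87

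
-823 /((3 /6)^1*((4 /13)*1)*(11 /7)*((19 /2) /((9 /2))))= -674037 /418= -1612.53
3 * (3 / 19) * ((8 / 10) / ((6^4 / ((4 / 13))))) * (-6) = -2 / 3705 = -0.00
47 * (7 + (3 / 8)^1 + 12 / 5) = 18377 / 40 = 459.42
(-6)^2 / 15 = 12 / 5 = 2.40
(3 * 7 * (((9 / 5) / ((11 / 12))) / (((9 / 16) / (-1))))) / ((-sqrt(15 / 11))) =1344 * sqrt(165) / 275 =62.78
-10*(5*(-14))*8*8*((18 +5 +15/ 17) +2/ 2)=18950400/ 17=1114729.41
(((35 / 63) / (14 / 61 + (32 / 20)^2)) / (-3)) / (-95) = 0.00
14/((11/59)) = 826/11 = 75.09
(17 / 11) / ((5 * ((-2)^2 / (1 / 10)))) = 17 / 2200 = 0.01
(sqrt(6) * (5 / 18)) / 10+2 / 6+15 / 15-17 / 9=-5 / 9+sqrt(6) / 36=-0.49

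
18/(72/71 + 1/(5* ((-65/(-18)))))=23075/1371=16.83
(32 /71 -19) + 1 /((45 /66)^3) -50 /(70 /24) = -54577069 /1677375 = -32.54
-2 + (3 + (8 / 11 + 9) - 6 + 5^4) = 6927 / 11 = 629.73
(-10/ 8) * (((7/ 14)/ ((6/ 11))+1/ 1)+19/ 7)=-1945/ 336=-5.79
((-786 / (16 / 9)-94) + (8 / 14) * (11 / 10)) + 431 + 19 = -23939 / 280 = -85.50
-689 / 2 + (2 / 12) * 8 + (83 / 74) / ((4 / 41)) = -294523 / 888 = -331.67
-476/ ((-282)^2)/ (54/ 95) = -0.01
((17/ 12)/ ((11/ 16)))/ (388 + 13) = 68/ 13233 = 0.01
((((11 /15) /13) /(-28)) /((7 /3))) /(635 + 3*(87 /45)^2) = -15 /11226488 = -0.00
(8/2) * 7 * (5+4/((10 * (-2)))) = 672/5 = 134.40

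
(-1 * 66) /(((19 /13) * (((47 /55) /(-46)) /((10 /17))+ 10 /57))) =-65122200 /207457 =-313.91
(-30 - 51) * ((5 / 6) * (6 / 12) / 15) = -9 / 4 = -2.25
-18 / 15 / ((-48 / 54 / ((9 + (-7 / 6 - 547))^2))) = 6279135 / 16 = 392445.94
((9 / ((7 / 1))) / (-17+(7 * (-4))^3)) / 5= -1 / 85435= -0.00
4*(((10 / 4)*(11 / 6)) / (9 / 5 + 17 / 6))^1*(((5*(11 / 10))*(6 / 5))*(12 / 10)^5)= 5645376 / 86875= 64.98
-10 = -10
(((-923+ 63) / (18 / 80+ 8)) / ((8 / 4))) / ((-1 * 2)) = 8600 / 329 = 26.14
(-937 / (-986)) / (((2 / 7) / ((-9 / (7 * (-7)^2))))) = -8433 / 96628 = -0.09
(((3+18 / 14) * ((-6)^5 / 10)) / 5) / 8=-2916 / 35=-83.31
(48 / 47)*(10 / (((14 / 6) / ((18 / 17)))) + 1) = 31632 / 5593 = 5.66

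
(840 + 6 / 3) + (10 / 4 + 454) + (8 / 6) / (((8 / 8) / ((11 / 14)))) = 54581 / 42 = 1299.55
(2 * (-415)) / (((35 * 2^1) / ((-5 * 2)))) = 830 / 7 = 118.57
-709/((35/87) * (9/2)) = -41122/105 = -391.64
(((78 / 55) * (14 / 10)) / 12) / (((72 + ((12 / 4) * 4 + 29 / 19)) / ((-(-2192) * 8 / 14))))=83296 / 34375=2.42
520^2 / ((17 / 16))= 4326400 / 17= 254494.12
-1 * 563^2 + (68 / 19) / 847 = -5100982049 / 16093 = -316969.00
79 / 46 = 1.72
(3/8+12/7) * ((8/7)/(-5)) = -0.48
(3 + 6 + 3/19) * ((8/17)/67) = 1392/21641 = 0.06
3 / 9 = 1 / 3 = 0.33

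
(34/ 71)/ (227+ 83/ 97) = 1649/ 784621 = 0.00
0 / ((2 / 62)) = 0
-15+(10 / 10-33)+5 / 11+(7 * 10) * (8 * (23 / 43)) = 119664 / 473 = 252.99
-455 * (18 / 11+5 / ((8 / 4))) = -41405 / 22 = -1882.05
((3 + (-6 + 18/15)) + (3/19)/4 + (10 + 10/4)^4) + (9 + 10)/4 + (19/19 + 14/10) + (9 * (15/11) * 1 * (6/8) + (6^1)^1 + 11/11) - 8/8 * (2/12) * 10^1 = 1225608931/50160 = 24433.99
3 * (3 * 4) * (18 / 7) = 648 / 7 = 92.57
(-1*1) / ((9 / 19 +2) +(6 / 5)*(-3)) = 95 / 107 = 0.89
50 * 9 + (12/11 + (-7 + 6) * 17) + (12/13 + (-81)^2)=1000430/143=6996.01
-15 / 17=-0.88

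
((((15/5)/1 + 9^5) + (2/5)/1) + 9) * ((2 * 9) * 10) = 10631052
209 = 209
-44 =-44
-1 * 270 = -270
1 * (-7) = -7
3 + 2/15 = 47/15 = 3.13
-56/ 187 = -0.30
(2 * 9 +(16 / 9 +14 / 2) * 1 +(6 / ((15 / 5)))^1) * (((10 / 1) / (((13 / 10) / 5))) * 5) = 5534.19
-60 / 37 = -1.62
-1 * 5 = -5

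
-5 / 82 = -0.06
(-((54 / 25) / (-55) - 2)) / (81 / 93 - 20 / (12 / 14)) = -260772 / 2872375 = -0.09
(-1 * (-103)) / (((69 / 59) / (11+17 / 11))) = 12154 / 11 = 1104.91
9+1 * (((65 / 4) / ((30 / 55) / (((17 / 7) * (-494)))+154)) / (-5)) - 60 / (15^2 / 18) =118899371 / 28452340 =4.18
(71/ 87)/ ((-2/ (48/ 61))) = -568/ 1769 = -0.32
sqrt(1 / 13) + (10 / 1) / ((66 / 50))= sqrt(13) / 13 + 250 / 33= 7.85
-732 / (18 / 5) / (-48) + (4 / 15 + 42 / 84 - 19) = -5039 / 360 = -14.00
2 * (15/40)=3/4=0.75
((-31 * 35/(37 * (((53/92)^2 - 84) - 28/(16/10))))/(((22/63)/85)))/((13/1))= 5.43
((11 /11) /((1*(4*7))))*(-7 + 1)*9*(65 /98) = -1755 /1372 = -1.28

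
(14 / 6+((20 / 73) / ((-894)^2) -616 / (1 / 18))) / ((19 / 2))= -323392331756 / 277135083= -1166.91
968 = 968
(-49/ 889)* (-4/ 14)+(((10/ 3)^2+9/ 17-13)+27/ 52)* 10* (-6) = 4246301/ 84201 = 50.43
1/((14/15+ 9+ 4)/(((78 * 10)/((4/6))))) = 17550/209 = 83.97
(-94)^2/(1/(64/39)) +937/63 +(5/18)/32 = 14514.98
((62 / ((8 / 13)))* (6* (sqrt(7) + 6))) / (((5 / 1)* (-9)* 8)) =-403 / 40- 403* sqrt(7) / 240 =-14.52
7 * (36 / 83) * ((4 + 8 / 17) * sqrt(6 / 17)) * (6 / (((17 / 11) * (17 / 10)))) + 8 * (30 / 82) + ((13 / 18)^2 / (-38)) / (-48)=70924049 / 24230016 + 12640320 * sqrt(102) / 6932243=21.34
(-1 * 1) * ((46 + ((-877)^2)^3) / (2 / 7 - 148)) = 3184898528699536145 / 1034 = 3080172658316766.10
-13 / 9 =-1.44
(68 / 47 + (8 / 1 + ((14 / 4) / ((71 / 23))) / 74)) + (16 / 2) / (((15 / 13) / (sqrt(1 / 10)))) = 52 * sqrt(10) / 75 + 4673119 / 493876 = 11.65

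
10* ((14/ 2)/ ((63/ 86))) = 860/ 9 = 95.56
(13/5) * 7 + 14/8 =19.95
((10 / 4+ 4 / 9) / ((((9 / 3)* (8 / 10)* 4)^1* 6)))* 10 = 1325 / 2592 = 0.51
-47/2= -23.50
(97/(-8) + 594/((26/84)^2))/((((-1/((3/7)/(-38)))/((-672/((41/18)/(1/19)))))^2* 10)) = 702594710208/37022762569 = 18.98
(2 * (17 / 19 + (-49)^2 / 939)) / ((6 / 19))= 61582 / 2817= 21.86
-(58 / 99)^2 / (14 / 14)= -0.34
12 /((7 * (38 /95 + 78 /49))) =105 /122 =0.86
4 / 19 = 0.21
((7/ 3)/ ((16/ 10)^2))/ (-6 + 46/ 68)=-2975/ 17376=-0.17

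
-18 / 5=-3.60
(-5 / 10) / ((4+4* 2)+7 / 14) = -1 / 25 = -0.04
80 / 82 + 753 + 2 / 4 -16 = 60555 / 82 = 738.48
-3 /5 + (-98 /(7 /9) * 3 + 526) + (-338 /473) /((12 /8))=1042423 /7095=146.92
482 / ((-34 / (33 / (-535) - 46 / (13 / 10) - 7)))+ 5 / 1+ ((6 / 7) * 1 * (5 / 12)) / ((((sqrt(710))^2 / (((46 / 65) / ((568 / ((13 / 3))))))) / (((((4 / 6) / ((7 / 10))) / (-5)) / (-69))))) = 382749184287935 / 630830356884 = 606.74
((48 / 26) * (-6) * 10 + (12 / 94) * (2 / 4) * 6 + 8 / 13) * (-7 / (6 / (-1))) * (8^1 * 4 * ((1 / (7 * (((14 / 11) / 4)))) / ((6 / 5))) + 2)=-5298530 / 2961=-1789.44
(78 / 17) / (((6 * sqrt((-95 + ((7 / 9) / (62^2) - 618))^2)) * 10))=17298 / 161283845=0.00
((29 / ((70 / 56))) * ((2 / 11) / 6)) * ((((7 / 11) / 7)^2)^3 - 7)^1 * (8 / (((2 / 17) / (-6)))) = 195637008576 / 97435855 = 2007.85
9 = 9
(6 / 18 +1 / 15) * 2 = 4 / 5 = 0.80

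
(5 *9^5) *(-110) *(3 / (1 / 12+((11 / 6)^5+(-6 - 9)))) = -16814005.85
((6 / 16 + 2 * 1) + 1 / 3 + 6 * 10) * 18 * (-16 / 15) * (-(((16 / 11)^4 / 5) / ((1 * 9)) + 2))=1665404104 / 658845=2527.76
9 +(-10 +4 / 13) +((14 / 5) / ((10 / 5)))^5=190366 / 40625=4.69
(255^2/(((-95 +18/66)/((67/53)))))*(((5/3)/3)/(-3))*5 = 133120625/165678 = 803.49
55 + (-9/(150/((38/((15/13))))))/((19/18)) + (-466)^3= -12649330359/125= -101194642.87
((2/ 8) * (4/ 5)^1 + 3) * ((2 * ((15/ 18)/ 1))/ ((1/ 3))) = 16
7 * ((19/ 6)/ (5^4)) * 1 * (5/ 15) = 133/ 11250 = 0.01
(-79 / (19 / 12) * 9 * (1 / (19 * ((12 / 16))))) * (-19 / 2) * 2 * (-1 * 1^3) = -11376 / 19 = -598.74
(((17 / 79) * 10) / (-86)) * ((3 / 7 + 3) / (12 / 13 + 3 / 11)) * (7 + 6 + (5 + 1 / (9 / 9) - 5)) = -194480 / 193629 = -1.00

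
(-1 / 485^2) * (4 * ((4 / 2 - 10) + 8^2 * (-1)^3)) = 288 / 235225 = 0.00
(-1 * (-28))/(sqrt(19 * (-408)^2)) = 7 * sqrt(19)/1938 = 0.02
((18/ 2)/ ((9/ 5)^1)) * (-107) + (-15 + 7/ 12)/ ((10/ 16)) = -8371/ 15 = -558.07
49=49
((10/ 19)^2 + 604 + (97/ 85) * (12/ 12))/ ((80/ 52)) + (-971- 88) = -665.48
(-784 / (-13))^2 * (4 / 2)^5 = 19668992 / 169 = 116384.57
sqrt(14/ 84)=0.41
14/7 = 2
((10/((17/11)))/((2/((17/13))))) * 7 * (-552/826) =-15180/767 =-19.79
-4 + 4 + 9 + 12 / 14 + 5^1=104 / 7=14.86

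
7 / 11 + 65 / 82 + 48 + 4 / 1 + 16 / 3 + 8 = 66.76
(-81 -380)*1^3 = -461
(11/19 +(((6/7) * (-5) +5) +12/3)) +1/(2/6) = 1103/133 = 8.29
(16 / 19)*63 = 1008 / 19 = 53.05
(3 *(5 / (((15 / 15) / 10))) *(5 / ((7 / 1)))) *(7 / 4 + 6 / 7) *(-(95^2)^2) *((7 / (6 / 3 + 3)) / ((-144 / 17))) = 2527005640625 / 672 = 3760425060.45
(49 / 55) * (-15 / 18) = -49 / 66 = -0.74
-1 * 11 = -11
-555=-555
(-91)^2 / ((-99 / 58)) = -480298 / 99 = -4851.49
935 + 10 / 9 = 8425 / 9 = 936.11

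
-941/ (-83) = 941/ 83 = 11.34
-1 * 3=-3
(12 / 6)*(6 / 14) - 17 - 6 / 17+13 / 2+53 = 10235 / 238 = 43.00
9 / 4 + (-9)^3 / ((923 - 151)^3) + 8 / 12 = 4025869733 / 1380298944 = 2.92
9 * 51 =459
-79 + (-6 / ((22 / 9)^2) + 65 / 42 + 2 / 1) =-194276 / 2541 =-76.46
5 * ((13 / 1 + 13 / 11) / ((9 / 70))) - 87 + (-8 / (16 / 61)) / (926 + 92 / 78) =1108514773 / 2386560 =464.48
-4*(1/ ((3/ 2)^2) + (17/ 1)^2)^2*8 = -2680898.77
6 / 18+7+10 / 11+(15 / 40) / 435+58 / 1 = 2535793 / 38280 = 66.24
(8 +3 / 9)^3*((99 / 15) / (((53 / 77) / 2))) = 5293750 / 477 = 11098.01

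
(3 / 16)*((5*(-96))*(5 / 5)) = -90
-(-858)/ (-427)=-858/ 427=-2.01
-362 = -362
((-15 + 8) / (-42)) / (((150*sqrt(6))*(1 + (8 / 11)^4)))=14641*sqrt(6) / 101179800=0.00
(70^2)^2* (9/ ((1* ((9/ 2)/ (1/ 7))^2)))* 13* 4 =101920000/ 9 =11324444.44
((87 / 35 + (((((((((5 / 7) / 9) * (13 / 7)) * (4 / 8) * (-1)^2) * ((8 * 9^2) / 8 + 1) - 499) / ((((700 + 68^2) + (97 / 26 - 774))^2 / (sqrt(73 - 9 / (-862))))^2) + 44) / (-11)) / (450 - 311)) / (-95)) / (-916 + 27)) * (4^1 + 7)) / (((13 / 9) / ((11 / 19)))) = 26374566702882084495559184848200655 / 2406596375472382362354453531070817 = 10.96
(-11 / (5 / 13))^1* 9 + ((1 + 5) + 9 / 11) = -13782 / 55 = -250.58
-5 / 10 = -0.50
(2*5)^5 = 100000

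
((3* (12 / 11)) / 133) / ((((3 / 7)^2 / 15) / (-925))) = -388500 / 209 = -1858.85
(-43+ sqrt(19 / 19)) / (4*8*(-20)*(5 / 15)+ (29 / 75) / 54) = 170100 / 863971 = 0.20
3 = 3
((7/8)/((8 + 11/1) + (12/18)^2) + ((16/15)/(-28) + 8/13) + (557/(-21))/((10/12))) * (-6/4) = 243409/5200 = 46.81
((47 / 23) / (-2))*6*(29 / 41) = -4089 / 943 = -4.34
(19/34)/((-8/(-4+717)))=-13547/272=-49.81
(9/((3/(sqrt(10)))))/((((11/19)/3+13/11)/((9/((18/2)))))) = 1881* sqrt(10)/862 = 6.90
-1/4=-0.25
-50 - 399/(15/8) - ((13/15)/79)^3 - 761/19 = -9575026963318/31616125875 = -302.85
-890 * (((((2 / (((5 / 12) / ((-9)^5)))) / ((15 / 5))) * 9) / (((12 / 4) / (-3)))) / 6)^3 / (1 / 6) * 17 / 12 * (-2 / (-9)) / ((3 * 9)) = -177216445359902684.16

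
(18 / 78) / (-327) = -1 / 1417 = -0.00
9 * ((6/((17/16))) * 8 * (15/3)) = 34560/17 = 2032.94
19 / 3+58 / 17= 497 / 51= 9.75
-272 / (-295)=0.92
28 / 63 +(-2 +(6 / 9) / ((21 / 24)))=-50 / 63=-0.79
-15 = -15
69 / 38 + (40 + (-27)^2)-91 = 25833 / 38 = 679.82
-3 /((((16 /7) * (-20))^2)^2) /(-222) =2401 /775946240000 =0.00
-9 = -9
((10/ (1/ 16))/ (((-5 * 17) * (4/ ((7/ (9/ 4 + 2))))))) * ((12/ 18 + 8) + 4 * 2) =-11200/ 867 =-12.92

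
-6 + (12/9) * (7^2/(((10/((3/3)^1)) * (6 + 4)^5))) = -4499951/750000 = -6.00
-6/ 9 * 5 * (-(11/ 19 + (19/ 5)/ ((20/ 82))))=5117/ 95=53.86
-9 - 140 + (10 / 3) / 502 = -112192 / 753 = -148.99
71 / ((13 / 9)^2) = 5751 / 169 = 34.03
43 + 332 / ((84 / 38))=4057 / 21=193.19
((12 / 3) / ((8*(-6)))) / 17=-1 / 204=-0.00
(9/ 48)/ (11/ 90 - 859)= -135/ 618392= -0.00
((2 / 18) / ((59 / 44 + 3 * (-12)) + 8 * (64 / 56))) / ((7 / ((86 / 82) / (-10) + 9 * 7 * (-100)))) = 56826946 / 14499855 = 3.92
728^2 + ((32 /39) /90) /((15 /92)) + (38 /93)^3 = 529984.12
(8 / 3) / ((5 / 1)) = 8 / 15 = 0.53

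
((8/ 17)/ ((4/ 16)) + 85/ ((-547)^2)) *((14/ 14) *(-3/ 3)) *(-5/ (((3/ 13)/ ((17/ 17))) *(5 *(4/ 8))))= 16.32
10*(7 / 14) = 5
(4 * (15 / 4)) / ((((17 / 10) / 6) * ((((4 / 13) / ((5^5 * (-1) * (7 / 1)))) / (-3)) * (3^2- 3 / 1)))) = 63984375 / 34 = 1881893.38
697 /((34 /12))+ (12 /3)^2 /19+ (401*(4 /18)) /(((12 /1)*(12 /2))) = 1527179 /6156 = 248.08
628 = 628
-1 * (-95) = 95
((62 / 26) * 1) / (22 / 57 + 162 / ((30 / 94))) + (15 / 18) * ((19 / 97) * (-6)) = -177941365 / 182562536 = -0.97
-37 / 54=-0.69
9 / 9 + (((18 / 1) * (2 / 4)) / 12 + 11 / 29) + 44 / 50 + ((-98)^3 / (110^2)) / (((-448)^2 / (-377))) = 566905237 / 179660800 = 3.16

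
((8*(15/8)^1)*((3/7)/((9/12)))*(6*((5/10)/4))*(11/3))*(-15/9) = -275/7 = -39.29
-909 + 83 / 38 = -34459 / 38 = -906.82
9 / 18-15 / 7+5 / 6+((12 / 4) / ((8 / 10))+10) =1087 / 84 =12.94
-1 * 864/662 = -432/331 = -1.31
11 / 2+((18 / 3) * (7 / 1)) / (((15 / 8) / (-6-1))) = -151.30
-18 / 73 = -0.25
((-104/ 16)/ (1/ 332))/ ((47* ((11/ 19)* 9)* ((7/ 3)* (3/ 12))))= -164008/ 10857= -15.11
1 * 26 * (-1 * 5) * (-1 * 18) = 2340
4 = 4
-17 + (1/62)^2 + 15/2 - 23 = -124929/3844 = -32.50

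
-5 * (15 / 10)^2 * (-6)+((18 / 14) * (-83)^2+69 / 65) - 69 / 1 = 8059731 / 910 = 8856.85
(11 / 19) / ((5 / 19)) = 11 / 5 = 2.20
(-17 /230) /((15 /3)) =-17 /1150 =-0.01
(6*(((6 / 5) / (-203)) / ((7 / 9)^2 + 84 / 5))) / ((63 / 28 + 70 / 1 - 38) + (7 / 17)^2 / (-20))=-1404540 / 23600608871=-0.00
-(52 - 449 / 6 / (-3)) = -1385 / 18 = -76.94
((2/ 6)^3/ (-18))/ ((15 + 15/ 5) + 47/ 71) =-71/ 643950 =-0.00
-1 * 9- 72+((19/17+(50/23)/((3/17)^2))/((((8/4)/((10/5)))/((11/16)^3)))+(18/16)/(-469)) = -391783533151/6760083456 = -57.96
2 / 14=1 / 7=0.14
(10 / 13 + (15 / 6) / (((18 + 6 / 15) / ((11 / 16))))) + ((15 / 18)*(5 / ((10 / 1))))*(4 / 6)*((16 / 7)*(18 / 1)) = 3292865 / 267904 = 12.29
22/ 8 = 11/ 4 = 2.75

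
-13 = -13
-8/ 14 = -4/ 7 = -0.57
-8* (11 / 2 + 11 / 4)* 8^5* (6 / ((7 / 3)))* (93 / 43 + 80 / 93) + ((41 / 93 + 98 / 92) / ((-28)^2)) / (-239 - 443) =-1653548669536057913 / 98357996352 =-16811532.68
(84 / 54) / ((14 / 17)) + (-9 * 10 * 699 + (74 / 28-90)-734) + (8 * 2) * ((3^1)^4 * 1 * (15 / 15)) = -62433.47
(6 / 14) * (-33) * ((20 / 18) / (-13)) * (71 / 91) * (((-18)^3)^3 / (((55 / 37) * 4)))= -260544927898368 / 8281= -31462978855.01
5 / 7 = 0.71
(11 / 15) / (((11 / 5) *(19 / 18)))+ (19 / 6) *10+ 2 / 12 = 32.15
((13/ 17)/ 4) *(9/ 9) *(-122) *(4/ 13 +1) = -61/ 2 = -30.50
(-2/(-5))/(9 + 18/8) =8/225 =0.04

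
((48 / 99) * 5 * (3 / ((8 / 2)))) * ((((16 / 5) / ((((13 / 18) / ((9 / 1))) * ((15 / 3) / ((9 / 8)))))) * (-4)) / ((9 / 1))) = -5184 / 715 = -7.25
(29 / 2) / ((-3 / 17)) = -82.17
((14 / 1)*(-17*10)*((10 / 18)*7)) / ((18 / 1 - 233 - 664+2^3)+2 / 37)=123284 / 11601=10.63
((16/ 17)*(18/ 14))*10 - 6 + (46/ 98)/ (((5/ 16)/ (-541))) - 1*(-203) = -2513591/ 4165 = -603.50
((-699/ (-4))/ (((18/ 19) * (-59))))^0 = 1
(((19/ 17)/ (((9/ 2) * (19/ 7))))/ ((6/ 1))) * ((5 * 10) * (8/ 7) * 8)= 3200/ 459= 6.97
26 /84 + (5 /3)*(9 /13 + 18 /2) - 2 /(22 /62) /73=7184315 /438438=16.39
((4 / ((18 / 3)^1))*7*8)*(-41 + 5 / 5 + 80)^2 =179200 / 3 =59733.33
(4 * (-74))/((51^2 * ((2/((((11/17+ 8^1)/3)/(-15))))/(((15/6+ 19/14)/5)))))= 1036/122825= 0.01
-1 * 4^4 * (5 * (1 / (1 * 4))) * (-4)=1280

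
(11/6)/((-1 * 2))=-11/12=-0.92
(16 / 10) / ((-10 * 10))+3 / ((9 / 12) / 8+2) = 11866 / 8375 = 1.42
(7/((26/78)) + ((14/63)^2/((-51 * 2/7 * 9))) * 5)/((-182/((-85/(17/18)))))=42895/4131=10.38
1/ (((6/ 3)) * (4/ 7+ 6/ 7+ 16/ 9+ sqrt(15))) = -6363/ 18731+ 3969 * sqrt(15)/ 37462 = 0.07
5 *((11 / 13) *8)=440 / 13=33.85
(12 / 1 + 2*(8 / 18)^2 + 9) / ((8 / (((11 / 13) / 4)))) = 19063 / 33696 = 0.57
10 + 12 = 22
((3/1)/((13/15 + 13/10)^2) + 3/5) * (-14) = -14658/845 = -17.35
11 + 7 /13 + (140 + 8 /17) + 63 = 215.01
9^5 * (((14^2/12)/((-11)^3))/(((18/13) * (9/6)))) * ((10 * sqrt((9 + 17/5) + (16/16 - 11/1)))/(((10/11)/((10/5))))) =-1857492 * sqrt(15)/605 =-11890.97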